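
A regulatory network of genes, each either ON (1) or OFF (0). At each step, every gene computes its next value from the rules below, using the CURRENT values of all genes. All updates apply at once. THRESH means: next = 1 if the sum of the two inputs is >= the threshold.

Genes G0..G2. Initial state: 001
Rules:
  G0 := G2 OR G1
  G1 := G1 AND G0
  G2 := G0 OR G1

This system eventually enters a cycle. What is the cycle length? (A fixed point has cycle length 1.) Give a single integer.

Step 0: 001
Step 1: G0=G2|G1=1|0=1 G1=G1&G0=0&0=0 G2=G0|G1=0|0=0 -> 100
Step 2: G0=G2|G1=0|0=0 G1=G1&G0=0&1=0 G2=G0|G1=1|0=1 -> 001
State from step 2 equals state from step 0 -> cycle length 2

Answer: 2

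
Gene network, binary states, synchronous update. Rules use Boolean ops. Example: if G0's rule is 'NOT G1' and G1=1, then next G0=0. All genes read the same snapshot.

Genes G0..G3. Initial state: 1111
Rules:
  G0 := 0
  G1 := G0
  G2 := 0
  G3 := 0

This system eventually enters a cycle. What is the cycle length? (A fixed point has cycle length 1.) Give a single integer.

Answer: 1

Derivation:
Step 0: 1111
Step 1: G0=0(const) G1=G0=1 G2=0(const) G3=0(const) -> 0100
Step 2: G0=0(const) G1=G0=0 G2=0(const) G3=0(const) -> 0000
Step 3: G0=0(const) G1=G0=0 G2=0(const) G3=0(const) -> 0000
State from step 3 equals state from step 2 -> cycle length 1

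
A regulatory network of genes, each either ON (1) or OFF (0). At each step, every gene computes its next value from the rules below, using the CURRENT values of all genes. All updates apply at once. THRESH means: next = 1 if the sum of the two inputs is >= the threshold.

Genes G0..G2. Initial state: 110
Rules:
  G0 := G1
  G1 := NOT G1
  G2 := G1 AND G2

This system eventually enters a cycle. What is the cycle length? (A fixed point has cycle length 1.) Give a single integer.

Answer: 2

Derivation:
Step 0: 110
Step 1: G0=G1=1 G1=NOT G1=NOT 1=0 G2=G1&G2=1&0=0 -> 100
Step 2: G0=G1=0 G1=NOT G1=NOT 0=1 G2=G1&G2=0&0=0 -> 010
Step 3: G0=G1=1 G1=NOT G1=NOT 1=0 G2=G1&G2=1&0=0 -> 100
State from step 3 equals state from step 1 -> cycle length 2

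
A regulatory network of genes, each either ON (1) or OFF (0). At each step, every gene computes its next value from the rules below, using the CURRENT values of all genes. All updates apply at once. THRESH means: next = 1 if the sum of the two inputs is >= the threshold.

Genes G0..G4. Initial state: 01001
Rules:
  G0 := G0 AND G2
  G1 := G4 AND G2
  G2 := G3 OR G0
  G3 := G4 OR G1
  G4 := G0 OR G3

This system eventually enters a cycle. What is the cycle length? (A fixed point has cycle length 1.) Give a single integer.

Step 0: 01001
Step 1: G0=G0&G2=0&0=0 G1=G4&G2=1&0=0 G2=G3|G0=0|0=0 G3=G4|G1=1|1=1 G4=G0|G3=0|0=0 -> 00010
Step 2: G0=G0&G2=0&0=0 G1=G4&G2=0&0=0 G2=G3|G0=1|0=1 G3=G4|G1=0|0=0 G4=G0|G3=0|1=1 -> 00101
Step 3: G0=G0&G2=0&1=0 G1=G4&G2=1&1=1 G2=G3|G0=0|0=0 G3=G4|G1=1|0=1 G4=G0|G3=0|0=0 -> 01010
Step 4: G0=G0&G2=0&0=0 G1=G4&G2=0&0=0 G2=G3|G0=1|0=1 G3=G4|G1=0|1=1 G4=G0|G3=0|1=1 -> 00111
Step 5: G0=G0&G2=0&1=0 G1=G4&G2=1&1=1 G2=G3|G0=1|0=1 G3=G4|G1=1|0=1 G4=G0|G3=0|1=1 -> 01111
Step 6: G0=G0&G2=0&1=0 G1=G4&G2=1&1=1 G2=G3|G0=1|0=1 G3=G4|G1=1|1=1 G4=G0|G3=0|1=1 -> 01111
State from step 6 equals state from step 5 -> cycle length 1

Answer: 1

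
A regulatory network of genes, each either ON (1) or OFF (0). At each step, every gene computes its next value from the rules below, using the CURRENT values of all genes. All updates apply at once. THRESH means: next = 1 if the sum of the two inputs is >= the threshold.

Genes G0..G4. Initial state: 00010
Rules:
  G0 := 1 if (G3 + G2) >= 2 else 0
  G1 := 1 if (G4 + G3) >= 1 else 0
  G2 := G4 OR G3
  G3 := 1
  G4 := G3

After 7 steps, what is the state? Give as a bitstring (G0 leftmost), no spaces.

Step 1: G0=(1+0>=2)=0 G1=(0+1>=1)=1 G2=G4|G3=0|1=1 G3=1(const) G4=G3=1 -> 01111
Step 2: G0=(1+1>=2)=1 G1=(1+1>=1)=1 G2=G4|G3=1|1=1 G3=1(const) G4=G3=1 -> 11111
Step 3: G0=(1+1>=2)=1 G1=(1+1>=1)=1 G2=G4|G3=1|1=1 G3=1(const) G4=G3=1 -> 11111
Step 4: G0=(1+1>=2)=1 G1=(1+1>=1)=1 G2=G4|G3=1|1=1 G3=1(const) G4=G3=1 -> 11111
Step 5: G0=(1+1>=2)=1 G1=(1+1>=1)=1 G2=G4|G3=1|1=1 G3=1(const) G4=G3=1 -> 11111
Step 6: G0=(1+1>=2)=1 G1=(1+1>=1)=1 G2=G4|G3=1|1=1 G3=1(const) G4=G3=1 -> 11111
Step 7: G0=(1+1>=2)=1 G1=(1+1>=1)=1 G2=G4|G3=1|1=1 G3=1(const) G4=G3=1 -> 11111

11111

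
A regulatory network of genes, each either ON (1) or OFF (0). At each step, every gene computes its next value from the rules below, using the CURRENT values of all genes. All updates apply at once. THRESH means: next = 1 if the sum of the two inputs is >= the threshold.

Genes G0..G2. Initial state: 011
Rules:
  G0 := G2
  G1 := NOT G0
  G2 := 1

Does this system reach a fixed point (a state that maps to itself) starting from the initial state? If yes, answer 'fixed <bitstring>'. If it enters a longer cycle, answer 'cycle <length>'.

Answer: fixed 101

Derivation:
Step 0: 011
Step 1: G0=G2=1 G1=NOT G0=NOT 0=1 G2=1(const) -> 111
Step 2: G0=G2=1 G1=NOT G0=NOT 1=0 G2=1(const) -> 101
Step 3: G0=G2=1 G1=NOT G0=NOT 1=0 G2=1(const) -> 101
Fixed point reached at step 2: 101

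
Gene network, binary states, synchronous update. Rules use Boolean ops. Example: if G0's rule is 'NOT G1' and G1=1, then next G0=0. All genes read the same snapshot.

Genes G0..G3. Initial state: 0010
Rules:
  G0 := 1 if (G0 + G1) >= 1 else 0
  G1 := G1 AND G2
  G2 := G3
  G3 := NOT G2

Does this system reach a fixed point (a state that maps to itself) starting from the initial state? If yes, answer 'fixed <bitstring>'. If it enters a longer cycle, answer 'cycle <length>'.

Answer: cycle 4

Derivation:
Step 0: 0010
Step 1: G0=(0+0>=1)=0 G1=G1&G2=0&1=0 G2=G3=0 G3=NOT G2=NOT 1=0 -> 0000
Step 2: G0=(0+0>=1)=0 G1=G1&G2=0&0=0 G2=G3=0 G3=NOT G2=NOT 0=1 -> 0001
Step 3: G0=(0+0>=1)=0 G1=G1&G2=0&0=0 G2=G3=1 G3=NOT G2=NOT 0=1 -> 0011
Step 4: G0=(0+0>=1)=0 G1=G1&G2=0&1=0 G2=G3=1 G3=NOT G2=NOT 1=0 -> 0010
Cycle of length 4 starting at step 0 -> no fixed point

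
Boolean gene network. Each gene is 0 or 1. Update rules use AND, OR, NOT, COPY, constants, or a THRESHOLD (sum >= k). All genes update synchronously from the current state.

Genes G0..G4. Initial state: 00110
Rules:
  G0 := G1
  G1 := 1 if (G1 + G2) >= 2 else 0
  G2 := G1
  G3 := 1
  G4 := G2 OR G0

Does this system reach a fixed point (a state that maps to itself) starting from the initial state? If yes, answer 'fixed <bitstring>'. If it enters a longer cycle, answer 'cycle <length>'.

Step 0: 00110
Step 1: G0=G1=0 G1=(0+1>=2)=0 G2=G1=0 G3=1(const) G4=G2|G0=1|0=1 -> 00011
Step 2: G0=G1=0 G1=(0+0>=2)=0 G2=G1=0 G3=1(const) G4=G2|G0=0|0=0 -> 00010
Step 3: G0=G1=0 G1=(0+0>=2)=0 G2=G1=0 G3=1(const) G4=G2|G0=0|0=0 -> 00010
Fixed point reached at step 2: 00010

Answer: fixed 00010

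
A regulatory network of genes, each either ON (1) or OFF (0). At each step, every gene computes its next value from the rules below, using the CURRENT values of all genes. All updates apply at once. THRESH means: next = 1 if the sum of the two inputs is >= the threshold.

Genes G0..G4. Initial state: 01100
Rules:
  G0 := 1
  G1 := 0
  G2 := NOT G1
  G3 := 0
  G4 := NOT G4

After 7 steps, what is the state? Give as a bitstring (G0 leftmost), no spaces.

Step 1: G0=1(const) G1=0(const) G2=NOT G1=NOT 1=0 G3=0(const) G4=NOT G4=NOT 0=1 -> 10001
Step 2: G0=1(const) G1=0(const) G2=NOT G1=NOT 0=1 G3=0(const) G4=NOT G4=NOT 1=0 -> 10100
Step 3: G0=1(const) G1=0(const) G2=NOT G1=NOT 0=1 G3=0(const) G4=NOT G4=NOT 0=1 -> 10101
Step 4: G0=1(const) G1=0(const) G2=NOT G1=NOT 0=1 G3=0(const) G4=NOT G4=NOT 1=0 -> 10100
Step 5: G0=1(const) G1=0(const) G2=NOT G1=NOT 0=1 G3=0(const) G4=NOT G4=NOT 0=1 -> 10101
Step 6: G0=1(const) G1=0(const) G2=NOT G1=NOT 0=1 G3=0(const) G4=NOT G4=NOT 1=0 -> 10100
Step 7: G0=1(const) G1=0(const) G2=NOT G1=NOT 0=1 G3=0(const) G4=NOT G4=NOT 0=1 -> 10101

10101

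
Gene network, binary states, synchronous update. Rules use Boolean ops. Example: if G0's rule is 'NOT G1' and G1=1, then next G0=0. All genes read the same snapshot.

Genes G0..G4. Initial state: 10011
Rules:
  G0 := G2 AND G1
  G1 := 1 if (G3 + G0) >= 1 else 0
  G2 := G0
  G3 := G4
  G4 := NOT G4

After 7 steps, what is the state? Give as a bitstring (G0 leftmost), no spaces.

Step 1: G0=G2&G1=0&0=0 G1=(1+1>=1)=1 G2=G0=1 G3=G4=1 G4=NOT G4=NOT 1=0 -> 01110
Step 2: G0=G2&G1=1&1=1 G1=(1+0>=1)=1 G2=G0=0 G3=G4=0 G4=NOT G4=NOT 0=1 -> 11001
Step 3: G0=G2&G1=0&1=0 G1=(0+1>=1)=1 G2=G0=1 G3=G4=1 G4=NOT G4=NOT 1=0 -> 01110
Step 4: G0=G2&G1=1&1=1 G1=(1+0>=1)=1 G2=G0=0 G3=G4=0 G4=NOT G4=NOT 0=1 -> 11001
Step 5: G0=G2&G1=0&1=0 G1=(0+1>=1)=1 G2=G0=1 G3=G4=1 G4=NOT G4=NOT 1=0 -> 01110
Step 6: G0=G2&G1=1&1=1 G1=(1+0>=1)=1 G2=G0=0 G3=G4=0 G4=NOT G4=NOT 0=1 -> 11001
Step 7: G0=G2&G1=0&1=0 G1=(0+1>=1)=1 G2=G0=1 G3=G4=1 G4=NOT G4=NOT 1=0 -> 01110

01110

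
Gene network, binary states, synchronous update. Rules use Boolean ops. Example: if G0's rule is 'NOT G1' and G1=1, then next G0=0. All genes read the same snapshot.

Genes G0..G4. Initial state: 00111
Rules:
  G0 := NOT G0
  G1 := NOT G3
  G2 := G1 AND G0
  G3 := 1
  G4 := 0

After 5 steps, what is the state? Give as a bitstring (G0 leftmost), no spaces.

Step 1: G0=NOT G0=NOT 0=1 G1=NOT G3=NOT 1=0 G2=G1&G0=0&0=0 G3=1(const) G4=0(const) -> 10010
Step 2: G0=NOT G0=NOT 1=0 G1=NOT G3=NOT 1=0 G2=G1&G0=0&1=0 G3=1(const) G4=0(const) -> 00010
Step 3: G0=NOT G0=NOT 0=1 G1=NOT G3=NOT 1=0 G2=G1&G0=0&0=0 G3=1(const) G4=0(const) -> 10010
Step 4: G0=NOT G0=NOT 1=0 G1=NOT G3=NOT 1=0 G2=G1&G0=0&1=0 G3=1(const) G4=0(const) -> 00010
Step 5: G0=NOT G0=NOT 0=1 G1=NOT G3=NOT 1=0 G2=G1&G0=0&0=0 G3=1(const) G4=0(const) -> 10010

10010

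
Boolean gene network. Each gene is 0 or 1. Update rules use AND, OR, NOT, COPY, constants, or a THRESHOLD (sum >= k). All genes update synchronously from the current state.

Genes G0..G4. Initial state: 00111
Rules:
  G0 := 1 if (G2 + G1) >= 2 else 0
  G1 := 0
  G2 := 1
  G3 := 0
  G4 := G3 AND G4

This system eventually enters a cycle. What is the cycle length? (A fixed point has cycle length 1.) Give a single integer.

Answer: 1

Derivation:
Step 0: 00111
Step 1: G0=(1+0>=2)=0 G1=0(const) G2=1(const) G3=0(const) G4=G3&G4=1&1=1 -> 00101
Step 2: G0=(1+0>=2)=0 G1=0(const) G2=1(const) G3=0(const) G4=G3&G4=0&1=0 -> 00100
Step 3: G0=(1+0>=2)=0 G1=0(const) G2=1(const) G3=0(const) G4=G3&G4=0&0=0 -> 00100
State from step 3 equals state from step 2 -> cycle length 1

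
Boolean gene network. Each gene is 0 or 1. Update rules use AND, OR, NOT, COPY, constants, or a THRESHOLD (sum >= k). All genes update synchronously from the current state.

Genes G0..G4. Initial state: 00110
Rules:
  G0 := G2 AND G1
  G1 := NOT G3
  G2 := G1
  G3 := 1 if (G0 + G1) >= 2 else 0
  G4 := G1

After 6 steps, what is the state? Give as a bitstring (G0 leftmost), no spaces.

Step 1: G0=G2&G1=1&0=0 G1=NOT G3=NOT 1=0 G2=G1=0 G3=(0+0>=2)=0 G4=G1=0 -> 00000
Step 2: G0=G2&G1=0&0=0 G1=NOT G3=NOT 0=1 G2=G1=0 G3=(0+0>=2)=0 G4=G1=0 -> 01000
Step 3: G0=G2&G1=0&1=0 G1=NOT G3=NOT 0=1 G2=G1=1 G3=(0+1>=2)=0 G4=G1=1 -> 01101
Step 4: G0=G2&G1=1&1=1 G1=NOT G3=NOT 0=1 G2=G1=1 G3=(0+1>=2)=0 G4=G1=1 -> 11101
Step 5: G0=G2&G1=1&1=1 G1=NOT G3=NOT 0=1 G2=G1=1 G3=(1+1>=2)=1 G4=G1=1 -> 11111
Step 6: G0=G2&G1=1&1=1 G1=NOT G3=NOT 1=0 G2=G1=1 G3=(1+1>=2)=1 G4=G1=1 -> 10111

10111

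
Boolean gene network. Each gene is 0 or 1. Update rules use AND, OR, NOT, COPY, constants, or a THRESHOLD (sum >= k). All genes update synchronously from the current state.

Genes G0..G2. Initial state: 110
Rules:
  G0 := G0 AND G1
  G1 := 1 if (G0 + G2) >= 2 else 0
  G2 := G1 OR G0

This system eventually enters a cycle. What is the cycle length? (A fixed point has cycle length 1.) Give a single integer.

Answer: 1

Derivation:
Step 0: 110
Step 1: G0=G0&G1=1&1=1 G1=(1+0>=2)=0 G2=G1|G0=1|1=1 -> 101
Step 2: G0=G0&G1=1&0=0 G1=(1+1>=2)=1 G2=G1|G0=0|1=1 -> 011
Step 3: G0=G0&G1=0&1=0 G1=(0+1>=2)=0 G2=G1|G0=1|0=1 -> 001
Step 4: G0=G0&G1=0&0=0 G1=(0+1>=2)=0 G2=G1|G0=0|0=0 -> 000
Step 5: G0=G0&G1=0&0=0 G1=(0+0>=2)=0 G2=G1|G0=0|0=0 -> 000
State from step 5 equals state from step 4 -> cycle length 1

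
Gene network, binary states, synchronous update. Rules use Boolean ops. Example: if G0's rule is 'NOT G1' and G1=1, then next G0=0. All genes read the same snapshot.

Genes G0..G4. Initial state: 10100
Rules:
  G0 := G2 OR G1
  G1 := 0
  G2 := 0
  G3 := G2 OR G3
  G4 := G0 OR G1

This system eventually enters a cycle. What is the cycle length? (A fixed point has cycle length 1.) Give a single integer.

Step 0: 10100
Step 1: G0=G2|G1=1|0=1 G1=0(const) G2=0(const) G3=G2|G3=1|0=1 G4=G0|G1=1|0=1 -> 10011
Step 2: G0=G2|G1=0|0=0 G1=0(const) G2=0(const) G3=G2|G3=0|1=1 G4=G0|G1=1|0=1 -> 00011
Step 3: G0=G2|G1=0|0=0 G1=0(const) G2=0(const) G3=G2|G3=0|1=1 G4=G0|G1=0|0=0 -> 00010
Step 4: G0=G2|G1=0|0=0 G1=0(const) G2=0(const) G3=G2|G3=0|1=1 G4=G0|G1=0|0=0 -> 00010
State from step 4 equals state from step 3 -> cycle length 1

Answer: 1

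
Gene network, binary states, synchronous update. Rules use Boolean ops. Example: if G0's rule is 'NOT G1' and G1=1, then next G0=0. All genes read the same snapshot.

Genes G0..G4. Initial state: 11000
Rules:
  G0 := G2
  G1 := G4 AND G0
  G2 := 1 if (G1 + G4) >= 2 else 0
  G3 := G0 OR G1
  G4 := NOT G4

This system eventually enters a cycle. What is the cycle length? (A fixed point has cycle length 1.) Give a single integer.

Answer: 2

Derivation:
Step 0: 11000
Step 1: G0=G2=0 G1=G4&G0=0&1=0 G2=(1+0>=2)=0 G3=G0|G1=1|1=1 G4=NOT G4=NOT 0=1 -> 00011
Step 2: G0=G2=0 G1=G4&G0=1&0=0 G2=(0+1>=2)=0 G3=G0|G1=0|0=0 G4=NOT G4=NOT 1=0 -> 00000
Step 3: G0=G2=0 G1=G4&G0=0&0=0 G2=(0+0>=2)=0 G3=G0|G1=0|0=0 G4=NOT G4=NOT 0=1 -> 00001
Step 4: G0=G2=0 G1=G4&G0=1&0=0 G2=(0+1>=2)=0 G3=G0|G1=0|0=0 G4=NOT G4=NOT 1=0 -> 00000
State from step 4 equals state from step 2 -> cycle length 2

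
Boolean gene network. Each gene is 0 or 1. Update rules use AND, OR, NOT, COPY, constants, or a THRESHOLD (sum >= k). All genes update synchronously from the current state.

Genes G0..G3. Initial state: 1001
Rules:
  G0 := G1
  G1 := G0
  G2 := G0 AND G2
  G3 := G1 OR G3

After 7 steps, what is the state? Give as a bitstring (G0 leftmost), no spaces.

Step 1: G0=G1=0 G1=G0=1 G2=G0&G2=1&0=0 G3=G1|G3=0|1=1 -> 0101
Step 2: G0=G1=1 G1=G0=0 G2=G0&G2=0&0=0 G3=G1|G3=1|1=1 -> 1001
Step 3: G0=G1=0 G1=G0=1 G2=G0&G2=1&0=0 G3=G1|G3=0|1=1 -> 0101
Step 4: G0=G1=1 G1=G0=0 G2=G0&G2=0&0=0 G3=G1|G3=1|1=1 -> 1001
Step 5: G0=G1=0 G1=G0=1 G2=G0&G2=1&0=0 G3=G1|G3=0|1=1 -> 0101
Step 6: G0=G1=1 G1=G0=0 G2=G0&G2=0&0=0 G3=G1|G3=1|1=1 -> 1001
Step 7: G0=G1=0 G1=G0=1 G2=G0&G2=1&0=0 G3=G1|G3=0|1=1 -> 0101

0101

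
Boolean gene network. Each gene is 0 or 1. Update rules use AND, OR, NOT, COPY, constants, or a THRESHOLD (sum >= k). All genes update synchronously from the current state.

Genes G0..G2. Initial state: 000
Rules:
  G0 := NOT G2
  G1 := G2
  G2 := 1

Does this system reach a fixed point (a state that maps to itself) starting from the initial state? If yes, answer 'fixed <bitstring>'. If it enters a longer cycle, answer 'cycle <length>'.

Answer: fixed 011

Derivation:
Step 0: 000
Step 1: G0=NOT G2=NOT 0=1 G1=G2=0 G2=1(const) -> 101
Step 2: G0=NOT G2=NOT 1=0 G1=G2=1 G2=1(const) -> 011
Step 3: G0=NOT G2=NOT 1=0 G1=G2=1 G2=1(const) -> 011
Fixed point reached at step 2: 011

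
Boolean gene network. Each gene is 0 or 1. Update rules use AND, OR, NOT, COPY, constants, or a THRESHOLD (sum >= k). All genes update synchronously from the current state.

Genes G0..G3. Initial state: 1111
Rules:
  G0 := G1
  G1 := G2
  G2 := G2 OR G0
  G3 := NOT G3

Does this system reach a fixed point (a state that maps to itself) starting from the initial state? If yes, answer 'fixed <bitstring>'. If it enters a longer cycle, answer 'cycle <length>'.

Answer: cycle 2

Derivation:
Step 0: 1111
Step 1: G0=G1=1 G1=G2=1 G2=G2|G0=1|1=1 G3=NOT G3=NOT 1=0 -> 1110
Step 2: G0=G1=1 G1=G2=1 G2=G2|G0=1|1=1 G3=NOT G3=NOT 0=1 -> 1111
Cycle of length 2 starting at step 0 -> no fixed point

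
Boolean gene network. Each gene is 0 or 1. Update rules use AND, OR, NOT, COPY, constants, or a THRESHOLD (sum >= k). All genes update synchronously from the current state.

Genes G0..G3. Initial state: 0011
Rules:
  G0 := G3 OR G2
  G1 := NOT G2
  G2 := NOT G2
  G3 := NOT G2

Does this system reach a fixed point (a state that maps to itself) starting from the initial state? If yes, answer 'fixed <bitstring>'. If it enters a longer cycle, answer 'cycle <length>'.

Step 0: 0011
Step 1: G0=G3|G2=1|1=1 G1=NOT G2=NOT 1=0 G2=NOT G2=NOT 1=0 G3=NOT G2=NOT 1=0 -> 1000
Step 2: G0=G3|G2=0|0=0 G1=NOT G2=NOT 0=1 G2=NOT G2=NOT 0=1 G3=NOT G2=NOT 0=1 -> 0111
Step 3: G0=G3|G2=1|1=1 G1=NOT G2=NOT 1=0 G2=NOT G2=NOT 1=0 G3=NOT G2=NOT 1=0 -> 1000
Cycle of length 2 starting at step 1 -> no fixed point

Answer: cycle 2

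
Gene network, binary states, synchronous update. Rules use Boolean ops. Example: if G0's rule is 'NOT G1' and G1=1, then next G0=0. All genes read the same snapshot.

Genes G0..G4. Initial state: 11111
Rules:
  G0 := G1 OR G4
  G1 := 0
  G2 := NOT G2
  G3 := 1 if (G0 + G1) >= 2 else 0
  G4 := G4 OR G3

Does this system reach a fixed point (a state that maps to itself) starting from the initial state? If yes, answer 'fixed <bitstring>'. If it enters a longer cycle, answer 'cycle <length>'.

Step 0: 11111
Step 1: G0=G1|G4=1|1=1 G1=0(const) G2=NOT G2=NOT 1=0 G3=(1+1>=2)=1 G4=G4|G3=1|1=1 -> 10011
Step 2: G0=G1|G4=0|1=1 G1=0(const) G2=NOT G2=NOT 0=1 G3=(1+0>=2)=0 G4=G4|G3=1|1=1 -> 10101
Step 3: G0=G1|G4=0|1=1 G1=0(const) G2=NOT G2=NOT 1=0 G3=(1+0>=2)=0 G4=G4|G3=1|0=1 -> 10001
Step 4: G0=G1|G4=0|1=1 G1=0(const) G2=NOT G2=NOT 0=1 G3=(1+0>=2)=0 G4=G4|G3=1|0=1 -> 10101
Cycle of length 2 starting at step 2 -> no fixed point

Answer: cycle 2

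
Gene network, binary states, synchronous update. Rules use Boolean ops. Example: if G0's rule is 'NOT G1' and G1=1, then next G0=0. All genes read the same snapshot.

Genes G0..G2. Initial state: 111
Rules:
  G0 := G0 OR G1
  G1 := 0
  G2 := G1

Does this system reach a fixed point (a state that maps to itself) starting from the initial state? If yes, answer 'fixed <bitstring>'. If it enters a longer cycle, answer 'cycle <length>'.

Step 0: 111
Step 1: G0=G0|G1=1|1=1 G1=0(const) G2=G1=1 -> 101
Step 2: G0=G0|G1=1|0=1 G1=0(const) G2=G1=0 -> 100
Step 3: G0=G0|G1=1|0=1 G1=0(const) G2=G1=0 -> 100
Fixed point reached at step 2: 100

Answer: fixed 100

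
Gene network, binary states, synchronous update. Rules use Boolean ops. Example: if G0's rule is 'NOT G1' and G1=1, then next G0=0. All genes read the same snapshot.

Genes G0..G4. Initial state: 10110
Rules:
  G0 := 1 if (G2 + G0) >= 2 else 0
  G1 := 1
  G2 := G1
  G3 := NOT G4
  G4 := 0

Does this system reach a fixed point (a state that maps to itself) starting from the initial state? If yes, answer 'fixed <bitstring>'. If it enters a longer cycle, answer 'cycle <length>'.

Answer: fixed 01110

Derivation:
Step 0: 10110
Step 1: G0=(1+1>=2)=1 G1=1(const) G2=G1=0 G3=NOT G4=NOT 0=1 G4=0(const) -> 11010
Step 2: G0=(0+1>=2)=0 G1=1(const) G2=G1=1 G3=NOT G4=NOT 0=1 G4=0(const) -> 01110
Step 3: G0=(1+0>=2)=0 G1=1(const) G2=G1=1 G3=NOT G4=NOT 0=1 G4=0(const) -> 01110
Fixed point reached at step 2: 01110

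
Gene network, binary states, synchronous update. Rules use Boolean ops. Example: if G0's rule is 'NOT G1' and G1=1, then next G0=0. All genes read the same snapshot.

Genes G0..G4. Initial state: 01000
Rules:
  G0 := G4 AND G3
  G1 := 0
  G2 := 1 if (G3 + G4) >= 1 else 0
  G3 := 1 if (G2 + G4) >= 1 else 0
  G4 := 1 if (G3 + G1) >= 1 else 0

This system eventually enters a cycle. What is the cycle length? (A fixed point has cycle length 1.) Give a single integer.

Step 0: 01000
Step 1: G0=G4&G3=0&0=0 G1=0(const) G2=(0+0>=1)=0 G3=(0+0>=1)=0 G4=(0+1>=1)=1 -> 00001
Step 2: G0=G4&G3=1&0=0 G1=0(const) G2=(0+1>=1)=1 G3=(0+1>=1)=1 G4=(0+0>=1)=0 -> 00110
Step 3: G0=G4&G3=0&1=0 G1=0(const) G2=(1+0>=1)=1 G3=(1+0>=1)=1 G4=(1+0>=1)=1 -> 00111
Step 4: G0=G4&G3=1&1=1 G1=0(const) G2=(1+1>=1)=1 G3=(1+1>=1)=1 G4=(1+0>=1)=1 -> 10111
Step 5: G0=G4&G3=1&1=1 G1=0(const) G2=(1+1>=1)=1 G3=(1+1>=1)=1 G4=(1+0>=1)=1 -> 10111
State from step 5 equals state from step 4 -> cycle length 1

Answer: 1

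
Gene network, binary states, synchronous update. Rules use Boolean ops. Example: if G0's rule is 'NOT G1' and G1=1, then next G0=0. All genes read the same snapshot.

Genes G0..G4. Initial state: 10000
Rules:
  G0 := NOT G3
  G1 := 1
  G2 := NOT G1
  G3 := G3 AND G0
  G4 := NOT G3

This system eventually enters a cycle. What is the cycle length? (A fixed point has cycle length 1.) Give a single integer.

Answer: 1

Derivation:
Step 0: 10000
Step 1: G0=NOT G3=NOT 0=1 G1=1(const) G2=NOT G1=NOT 0=1 G3=G3&G0=0&1=0 G4=NOT G3=NOT 0=1 -> 11101
Step 2: G0=NOT G3=NOT 0=1 G1=1(const) G2=NOT G1=NOT 1=0 G3=G3&G0=0&1=0 G4=NOT G3=NOT 0=1 -> 11001
Step 3: G0=NOT G3=NOT 0=1 G1=1(const) G2=NOT G1=NOT 1=0 G3=G3&G0=0&1=0 G4=NOT G3=NOT 0=1 -> 11001
State from step 3 equals state from step 2 -> cycle length 1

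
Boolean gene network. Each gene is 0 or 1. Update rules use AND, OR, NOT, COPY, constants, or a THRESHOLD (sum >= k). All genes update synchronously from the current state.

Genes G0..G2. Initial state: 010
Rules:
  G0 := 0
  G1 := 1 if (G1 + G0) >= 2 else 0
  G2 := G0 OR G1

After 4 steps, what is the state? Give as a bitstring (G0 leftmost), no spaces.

Step 1: G0=0(const) G1=(1+0>=2)=0 G2=G0|G1=0|1=1 -> 001
Step 2: G0=0(const) G1=(0+0>=2)=0 G2=G0|G1=0|0=0 -> 000
Step 3: G0=0(const) G1=(0+0>=2)=0 G2=G0|G1=0|0=0 -> 000
Step 4: G0=0(const) G1=(0+0>=2)=0 G2=G0|G1=0|0=0 -> 000

000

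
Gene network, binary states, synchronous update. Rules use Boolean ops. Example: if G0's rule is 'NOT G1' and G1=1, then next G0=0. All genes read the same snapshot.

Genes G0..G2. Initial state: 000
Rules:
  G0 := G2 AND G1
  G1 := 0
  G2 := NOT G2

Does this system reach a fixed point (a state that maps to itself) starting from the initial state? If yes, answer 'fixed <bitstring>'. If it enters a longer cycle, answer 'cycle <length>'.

Answer: cycle 2

Derivation:
Step 0: 000
Step 1: G0=G2&G1=0&0=0 G1=0(const) G2=NOT G2=NOT 0=1 -> 001
Step 2: G0=G2&G1=1&0=0 G1=0(const) G2=NOT G2=NOT 1=0 -> 000
Cycle of length 2 starting at step 0 -> no fixed point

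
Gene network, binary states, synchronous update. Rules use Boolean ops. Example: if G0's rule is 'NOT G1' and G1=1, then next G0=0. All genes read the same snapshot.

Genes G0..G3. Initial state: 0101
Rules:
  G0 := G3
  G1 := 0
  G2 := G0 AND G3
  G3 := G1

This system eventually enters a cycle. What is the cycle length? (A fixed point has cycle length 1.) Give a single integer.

Answer: 1

Derivation:
Step 0: 0101
Step 1: G0=G3=1 G1=0(const) G2=G0&G3=0&1=0 G3=G1=1 -> 1001
Step 2: G0=G3=1 G1=0(const) G2=G0&G3=1&1=1 G3=G1=0 -> 1010
Step 3: G0=G3=0 G1=0(const) G2=G0&G3=1&0=0 G3=G1=0 -> 0000
Step 4: G0=G3=0 G1=0(const) G2=G0&G3=0&0=0 G3=G1=0 -> 0000
State from step 4 equals state from step 3 -> cycle length 1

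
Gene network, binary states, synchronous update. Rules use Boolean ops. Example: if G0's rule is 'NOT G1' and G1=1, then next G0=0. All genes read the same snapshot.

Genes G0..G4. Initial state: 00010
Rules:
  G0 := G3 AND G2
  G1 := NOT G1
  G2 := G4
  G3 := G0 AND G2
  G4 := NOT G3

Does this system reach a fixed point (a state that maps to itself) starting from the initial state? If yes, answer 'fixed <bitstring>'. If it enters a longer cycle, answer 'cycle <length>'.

Step 0: 00010
Step 1: G0=G3&G2=1&0=0 G1=NOT G1=NOT 0=1 G2=G4=0 G3=G0&G2=0&0=0 G4=NOT G3=NOT 1=0 -> 01000
Step 2: G0=G3&G2=0&0=0 G1=NOT G1=NOT 1=0 G2=G4=0 G3=G0&G2=0&0=0 G4=NOT G3=NOT 0=1 -> 00001
Step 3: G0=G3&G2=0&0=0 G1=NOT G1=NOT 0=1 G2=G4=1 G3=G0&G2=0&0=0 G4=NOT G3=NOT 0=1 -> 01101
Step 4: G0=G3&G2=0&1=0 G1=NOT G1=NOT 1=0 G2=G4=1 G3=G0&G2=0&1=0 G4=NOT G3=NOT 0=1 -> 00101
Step 5: G0=G3&G2=0&1=0 G1=NOT G1=NOT 0=1 G2=G4=1 G3=G0&G2=0&1=0 G4=NOT G3=NOT 0=1 -> 01101
Cycle of length 2 starting at step 3 -> no fixed point

Answer: cycle 2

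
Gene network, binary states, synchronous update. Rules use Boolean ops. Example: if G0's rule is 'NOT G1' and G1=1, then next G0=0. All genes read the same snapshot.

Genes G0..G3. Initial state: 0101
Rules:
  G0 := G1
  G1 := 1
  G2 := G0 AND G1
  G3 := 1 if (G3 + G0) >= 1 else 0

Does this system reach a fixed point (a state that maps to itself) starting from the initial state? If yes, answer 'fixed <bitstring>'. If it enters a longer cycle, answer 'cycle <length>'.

Answer: fixed 1111

Derivation:
Step 0: 0101
Step 1: G0=G1=1 G1=1(const) G2=G0&G1=0&1=0 G3=(1+0>=1)=1 -> 1101
Step 2: G0=G1=1 G1=1(const) G2=G0&G1=1&1=1 G3=(1+1>=1)=1 -> 1111
Step 3: G0=G1=1 G1=1(const) G2=G0&G1=1&1=1 G3=(1+1>=1)=1 -> 1111
Fixed point reached at step 2: 1111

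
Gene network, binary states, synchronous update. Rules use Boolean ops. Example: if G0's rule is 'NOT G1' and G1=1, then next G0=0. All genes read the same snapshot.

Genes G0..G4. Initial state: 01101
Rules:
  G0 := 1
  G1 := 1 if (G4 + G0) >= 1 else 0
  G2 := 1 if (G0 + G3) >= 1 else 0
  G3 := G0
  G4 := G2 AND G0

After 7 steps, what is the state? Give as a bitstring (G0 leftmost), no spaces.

Step 1: G0=1(const) G1=(1+0>=1)=1 G2=(0+0>=1)=0 G3=G0=0 G4=G2&G0=1&0=0 -> 11000
Step 2: G0=1(const) G1=(0+1>=1)=1 G2=(1+0>=1)=1 G3=G0=1 G4=G2&G0=0&1=0 -> 11110
Step 3: G0=1(const) G1=(0+1>=1)=1 G2=(1+1>=1)=1 G3=G0=1 G4=G2&G0=1&1=1 -> 11111
Step 4: G0=1(const) G1=(1+1>=1)=1 G2=(1+1>=1)=1 G3=G0=1 G4=G2&G0=1&1=1 -> 11111
Step 5: G0=1(const) G1=(1+1>=1)=1 G2=(1+1>=1)=1 G3=G0=1 G4=G2&G0=1&1=1 -> 11111
Step 6: G0=1(const) G1=(1+1>=1)=1 G2=(1+1>=1)=1 G3=G0=1 G4=G2&G0=1&1=1 -> 11111
Step 7: G0=1(const) G1=(1+1>=1)=1 G2=(1+1>=1)=1 G3=G0=1 G4=G2&G0=1&1=1 -> 11111

11111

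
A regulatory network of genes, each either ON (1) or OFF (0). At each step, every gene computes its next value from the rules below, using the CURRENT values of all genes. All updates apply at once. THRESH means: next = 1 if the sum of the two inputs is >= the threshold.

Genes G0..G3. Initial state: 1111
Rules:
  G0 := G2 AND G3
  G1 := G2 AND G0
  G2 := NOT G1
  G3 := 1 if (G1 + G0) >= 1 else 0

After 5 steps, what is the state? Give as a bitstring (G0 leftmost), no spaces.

Step 1: G0=G2&G3=1&1=1 G1=G2&G0=1&1=1 G2=NOT G1=NOT 1=0 G3=(1+1>=1)=1 -> 1101
Step 2: G0=G2&G3=0&1=0 G1=G2&G0=0&1=0 G2=NOT G1=NOT 1=0 G3=(1+1>=1)=1 -> 0001
Step 3: G0=G2&G3=0&1=0 G1=G2&G0=0&0=0 G2=NOT G1=NOT 0=1 G3=(0+0>=1)=0 -> 0010
Step 4: G0=G2&G3=1&0=0 G1=G2&G0=1&0=0 G2=NOT G1=NOT 0=1 G3=(0+0>=1)=0 -> 0010
Step 5: G0=G2&G3=1&0=0 G1=G2&G0=1&0=0 G2=NOT G1=NOT 0=1 G3=(0+0>=1)=0 -> 0010

0010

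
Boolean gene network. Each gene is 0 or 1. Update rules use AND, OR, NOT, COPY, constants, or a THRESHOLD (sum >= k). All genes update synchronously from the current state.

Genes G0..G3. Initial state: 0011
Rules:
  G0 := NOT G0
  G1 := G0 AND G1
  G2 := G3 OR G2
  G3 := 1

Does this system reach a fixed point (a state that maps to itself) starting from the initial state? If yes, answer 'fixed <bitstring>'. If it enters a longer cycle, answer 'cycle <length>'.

Answer: cycle 2

Derivation:
Step 0: 0011
Step 1: G0=NOT G0=NOT 0=1 G1=G0&G1=0&0=0 G2=G3|G2=1|1=1 G3=1(const) -> 1011
Step 2: G0=NOT G0=NOT 1=0 G1=G0&G1=1&0=0 G2=G3|G2=1|1=1 G3=1(const) -> 0011
Cycle of length 2 starting at step 0 -> no fixed point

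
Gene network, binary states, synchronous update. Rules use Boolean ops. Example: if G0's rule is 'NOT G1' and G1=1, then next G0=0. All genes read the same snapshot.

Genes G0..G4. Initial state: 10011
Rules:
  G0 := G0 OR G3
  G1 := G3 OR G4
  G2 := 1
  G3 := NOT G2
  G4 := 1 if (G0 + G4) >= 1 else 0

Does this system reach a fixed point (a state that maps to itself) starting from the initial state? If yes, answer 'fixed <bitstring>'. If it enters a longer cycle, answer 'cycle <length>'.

Step 0: 10011
Step 1: G0=G0|G3=1|1=1 G1=G3|G4=1|1=1 G2=1(const) G3=NOT G2=NOT 0=1 G4=(1+1>=1)=1 -> 11111
Step 2: G0=G0|G3=1|1=1 G1=G3|G4=1|1=1 G2=1(const) G3=NOT G2=NOT 1=0 G4=(1+1>=1)=1 -> 11101
Step 3: G0=G0|G3=1|0=1 G1=G3|G4=0|1=1 G2=1(const) G3=NOT G2=NOT 1=0 G4=(1+1>=1)=1 -> 11101
Fixed point reached at step 2: 11101

Answer: fixed 11101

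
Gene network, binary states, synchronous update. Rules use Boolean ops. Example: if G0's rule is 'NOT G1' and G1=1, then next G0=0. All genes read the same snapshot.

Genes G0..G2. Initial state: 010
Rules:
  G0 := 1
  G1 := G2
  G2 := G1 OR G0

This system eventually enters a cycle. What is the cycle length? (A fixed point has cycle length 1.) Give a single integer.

Step 0: 010
Step 1: G0=1(const) G1=G2=0 G2=G1|G0=1|0=1 -> 101
Step 2: G0=1(const) G1=G2=1 G2=G1|G0=0|1=1 -> 111
Step 3: G0=1(const) G1=G2=1 G2=G1|G0=1|1=1 -> 111
State from step 3 equals state from step 2 -> cycle length 1

Answer: 1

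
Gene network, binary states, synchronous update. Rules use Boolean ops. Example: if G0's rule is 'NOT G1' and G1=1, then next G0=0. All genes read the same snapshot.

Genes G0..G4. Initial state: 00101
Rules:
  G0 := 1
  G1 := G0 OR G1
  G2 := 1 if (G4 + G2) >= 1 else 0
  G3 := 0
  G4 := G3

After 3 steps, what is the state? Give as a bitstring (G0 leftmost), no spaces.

Step 1: G0=1(const) G1=G0|G1=0|0=0 G2=(1+1>=1)=1 G3=0(const) G4=G3=0 -> 10100
Step 2: G0=1(const) G1=G0|G1=1|0=1 G2=(0+1>=1)=1 G3=0(const) G4=G3=0 -> 11100
Step 3: G0=1(const) G1=G0|G1=1|1=1 G2=(0+1>=1)=1 G3=0(const) G4=G3=0 -> 11100

11100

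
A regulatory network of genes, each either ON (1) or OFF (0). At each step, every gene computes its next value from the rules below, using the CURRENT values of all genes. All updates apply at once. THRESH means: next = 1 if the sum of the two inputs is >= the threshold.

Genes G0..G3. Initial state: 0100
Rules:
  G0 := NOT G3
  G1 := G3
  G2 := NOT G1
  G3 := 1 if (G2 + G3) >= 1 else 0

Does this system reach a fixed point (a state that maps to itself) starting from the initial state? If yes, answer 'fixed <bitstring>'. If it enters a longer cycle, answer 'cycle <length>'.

Answer: fixed 0101

Derivation:
Step 0: 0100
Step 1: G0=NOT G3=NOT 0=1 G1=G3=0 G2=NOT G1=NOT 1=0 G3=(0+0>=1)=0 -> 1000
Step 2: G0=NOT G3=NOT 0=1 G1=G3=0 G2=NOT G1=NOT 0=1 G3=(0+0>=1)=0 -> 1010
Step 3: G0=NOT G3=NOT 0=1 G1=G3=0 G2=NOT G1=NOT 0=1 G3=(1+0>=1)=1 -> 1011
Step 4: G0=NOT G3=NOT 1=0 G1=G3=1 G2=NOT G1=NOT 0=1 G3=(1+1>=1)=1 -> 0111
Step 5: G0=NOT G3=NOT 1=0 G1=G3=1 G2=NOT G1=NOT 1=0 G3=(1+1>=1)=1 -> 0101
Step 6: G0=NOT G3=NOT 1=0 G1=G3=1 G2=NOT G1=NOT 1=0 G3=(0+1>=1)=1 -> 0101
Fixed point reached at step 5: 0101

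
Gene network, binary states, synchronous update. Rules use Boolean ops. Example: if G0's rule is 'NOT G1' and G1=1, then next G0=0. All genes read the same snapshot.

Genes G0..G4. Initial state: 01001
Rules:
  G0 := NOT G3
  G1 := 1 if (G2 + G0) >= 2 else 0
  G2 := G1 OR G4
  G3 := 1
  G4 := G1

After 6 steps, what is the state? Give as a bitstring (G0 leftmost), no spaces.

Step 1: G0=NOT G3=NOT 0=1 G1=(0+0>=2)=0 G2=G1|G4=1|1=1 G3=1(const) G4=G1=1 -> 10111
Step 2: G0=NOT G3=NOT 1=0 G1=(1+1>=2)=1 G2=G1|G4=0|1=1 G3=1(const) G4=G1=0 -> 01110
Step 3: G0=NOT G3=NOT 1=0 G1=(1+0>=2)=0 G2=G1|G4=1|0=1 G3=1(const) G4=G1=1 -> 00111
Step 4: G0=NOT G3=NOT 1=0 G1=(1+0>=2)=0 G2=G1|G4=0|1=1 G3=1(const) G4=G1=0 -> 00110
Step 5: G0=NOT G3=NOT 1=0 G1=(1+0>=2)=0 G2=G1|G4=0|0=0 G3=1(const) G4=G1=0 -> 00010
Step 6: G0=NOT G3=NOT 1=0 G1=(0+0>=2)=0 G2=G1|G4=0|0=0 G3=1(const) G4=G1=0 -> 00010

00010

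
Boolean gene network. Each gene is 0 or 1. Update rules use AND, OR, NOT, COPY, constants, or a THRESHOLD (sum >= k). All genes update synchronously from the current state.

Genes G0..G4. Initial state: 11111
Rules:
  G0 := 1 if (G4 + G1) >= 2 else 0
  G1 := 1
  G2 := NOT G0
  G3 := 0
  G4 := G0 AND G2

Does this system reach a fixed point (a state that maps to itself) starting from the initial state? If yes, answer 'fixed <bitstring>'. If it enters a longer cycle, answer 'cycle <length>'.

Step 0: 11111
Step 1: G0=(1+1>=2)=1 G1=1(const) G2=NOT G0=NOT 1=0 G3=0(const) G4=G0&G2=1&1=1 -> 11001
Step 2: G0=(1+1>=2)=1 G1=1(const) G2=NOT G0=NOT 1=0 G3=0(const) G4=G0&G2=1&0=0 -> 11000
Step 3: G0=(0+1>=2)=0 G1=1(const) G2=NOT G0=NOT 1=0 G3=0(const) G4=G0&G2=1&0=0 -> 01000
Step 4: G0=(0+1>=2)=0 G1=1(const) G2=NOT G0=NOT 0=1 G3=0(const) G4=G0&G2=0&0=0 -> 01100
Step 5: G0=(0+1>=2)=0 G1=1(const) G2=NOT G0=NOT 0=1 G3=0(const) G4=G0&G2=0&1=0 -> 01100
Fixed point reached at step 4: 01100

Answer: fixed 01100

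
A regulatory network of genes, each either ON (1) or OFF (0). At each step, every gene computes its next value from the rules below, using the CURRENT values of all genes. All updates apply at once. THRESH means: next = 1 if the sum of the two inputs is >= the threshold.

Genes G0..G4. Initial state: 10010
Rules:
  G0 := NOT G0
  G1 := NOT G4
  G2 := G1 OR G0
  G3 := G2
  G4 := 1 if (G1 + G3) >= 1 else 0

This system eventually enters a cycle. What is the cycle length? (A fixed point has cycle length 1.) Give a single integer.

Answer: 6

Derivation:
Step 0: 10010
Step 1: G0=NOT G0=NOT 1=0 G1=NOT G4=NOT 0=1 G2=G1|G0=0|1=1 G3=G2=0 G4=(0+1>=1)=1 -> 01101
Step 2: G0=NOT G0=NOT 0=1 G1=NOT G4=NOT 1=0 G2=G1|G0=1|0=1 G3=G2=1 G4=(1+0>=1)=1 -> 10111
Step 3: G0=NOT G0=NOT 1=0 G1=NOT G4=NOT 1=0 G2=G1|G0=0|1=1 G3=G2=1 G4=(0+1>=1)=1 -> 00111
Step 4: G0=NOT G0=NOT 0=1 G1=NOT G4=NOT 1=0 G2=G1|G0=0|0=0 G3=G2=1 G4=(0+1>=1)=1 -> 10011
Step 5: G0=NOT G0=NOT 1=0 G1=NOT G4=NOT 1=0 G2=G1|G0=0|1=1 G3=G2=0 G4=(0+1>=1)=1 -> 00101
Step 6: G0=NOT G0=NOT 0=1 G1=NOT G4=NOT 1=0 G2=G1|G0=0|0=0 G3=G2=1 G4=(0+0>=1)=0 -> 10010
State from step 6 equals state from step 0 -> cycle length 6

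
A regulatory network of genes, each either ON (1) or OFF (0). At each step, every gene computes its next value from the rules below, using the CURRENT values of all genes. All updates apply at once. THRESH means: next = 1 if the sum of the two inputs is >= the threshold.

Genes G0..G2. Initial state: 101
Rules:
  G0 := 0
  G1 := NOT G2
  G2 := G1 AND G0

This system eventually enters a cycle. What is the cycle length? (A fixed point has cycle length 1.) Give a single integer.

Answer: 1

Derivation:
Step 0: 101
Step 1: G0=0(const) G1=NOT G2=NOT 1=0 G2=G1&G0=0&1=0 -> 000
Step 2: G0=0(const) G1=NOT G2=NOT 0=1 G2=G1&G0=0&0=0 -> 010
Step 3: G0=0(const) G1=NOT G2=NOT 0=1 G2=G1&G0=1&0=0 -> 010
State from step 3 equals state from step 2 -> cycle length 1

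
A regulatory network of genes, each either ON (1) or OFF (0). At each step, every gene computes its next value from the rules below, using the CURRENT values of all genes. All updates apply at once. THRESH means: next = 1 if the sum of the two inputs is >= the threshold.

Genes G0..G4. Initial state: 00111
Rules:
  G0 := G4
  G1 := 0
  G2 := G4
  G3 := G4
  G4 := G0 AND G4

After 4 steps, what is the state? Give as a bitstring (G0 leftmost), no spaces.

Step 1: G0=G4=1 G1=0(const) G2=G4=1 G3=G4=1 G4=G0&G4=0&1=0 -> 10110
Step 2: G0=G4=0 G1=0(const) G2=G4=0 G3=G4=0 G4=G0&G4=1&0=0 -> 00000
Step 3: G0=G4=0 G1=0(const) G2=G4=0 G3=G4=0 G4=G0&G4=0&0=0 -> 00000
Step 4: G0=G4=0 G1=0(const) G2=G4=0 G3=G4=0 G4=G0&G4=0&0=0 -> 00000

00000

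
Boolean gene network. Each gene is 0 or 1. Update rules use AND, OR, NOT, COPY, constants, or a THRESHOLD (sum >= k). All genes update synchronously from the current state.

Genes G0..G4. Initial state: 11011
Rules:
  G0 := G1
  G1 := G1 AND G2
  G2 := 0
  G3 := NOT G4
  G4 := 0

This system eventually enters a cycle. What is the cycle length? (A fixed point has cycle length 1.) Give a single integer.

Answer: 1

Derivation:
Step 0: 11011
Step 1: G0=G1=1 G1=G1&G2=1&0=0 G2=0(const) G3=NOT G4=NOT 1=0 G4=0(const) -> 10000
Step 2: G0=G1=0 G1=G1&G2=0&0=0 G2=0(const) G3=NOT G4=NOT 0=1 G4=0(const) -> 00010
Step 3: G0=G1=0 G1=G1&G2=0&0=0 G2=0(const) G3=NOT G4=NOT 0=1 G4=0(const) -> 00010
State from step 3 equals state from step 2 -> cycle length 1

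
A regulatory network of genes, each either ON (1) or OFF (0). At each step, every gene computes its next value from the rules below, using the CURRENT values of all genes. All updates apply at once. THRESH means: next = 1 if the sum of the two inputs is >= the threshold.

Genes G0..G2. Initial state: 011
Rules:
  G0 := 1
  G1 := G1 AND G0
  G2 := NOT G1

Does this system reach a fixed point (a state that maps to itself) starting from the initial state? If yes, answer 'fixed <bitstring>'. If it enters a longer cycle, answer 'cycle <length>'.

Answer: fixed 101

Derivation:
Step 0: 011
Step 1: G0=1(const) G1=G1&G0=1&0=0 G2=NOT G1=NOT 1=0 -> 100
Step 2: G0=1(const) G1=G1&G0=0&1=0 G2=NOT G1=NOT 0=1 -> 101
Step 3: G0=1(const) G1=G1&G0=0&1=0 G2=NOT G1=NOT 0=1 -> 101
Fixed point reached at step 2: 101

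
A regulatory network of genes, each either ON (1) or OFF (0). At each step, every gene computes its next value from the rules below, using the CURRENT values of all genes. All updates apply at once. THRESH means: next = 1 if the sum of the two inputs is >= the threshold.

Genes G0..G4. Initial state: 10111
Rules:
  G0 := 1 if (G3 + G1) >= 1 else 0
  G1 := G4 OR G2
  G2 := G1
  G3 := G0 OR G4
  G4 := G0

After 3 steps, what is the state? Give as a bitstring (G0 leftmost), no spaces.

Step 1: G0=(1+0>=1)=1 G1=G4|G2=1|1=1 G2=G1=0 G3=G0|G4=1|1=1 G4=G0=1 -> 11011
Step 2: G0=(1+1>=1)=1 G1=G4|G2=1|0=1 G2=G1=1 G3=G0|G4=1|1=1 G4=G0=1 -> 11111
Step 3: G0=(1+1>=1)=1 G1=G4|G2=1|1=1 G2=G1=1 G3=G0|G4=1|1=1 G4=G0=1 -> 11111

11111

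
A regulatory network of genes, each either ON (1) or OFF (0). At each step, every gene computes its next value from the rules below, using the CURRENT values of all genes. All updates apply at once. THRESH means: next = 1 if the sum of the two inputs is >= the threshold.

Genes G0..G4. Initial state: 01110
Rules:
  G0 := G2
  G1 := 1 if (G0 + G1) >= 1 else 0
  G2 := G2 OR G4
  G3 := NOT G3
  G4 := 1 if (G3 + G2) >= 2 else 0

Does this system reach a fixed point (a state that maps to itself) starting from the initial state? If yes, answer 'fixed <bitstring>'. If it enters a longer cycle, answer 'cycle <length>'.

Answer: cycle 2

Derivation:
Step 0: 01110
Step 1: G0=G2=1 G1=(0+1>=1)=1 G2=G2|G4=1|0=1 G3=NOT G3=NOT 1=0 G4=(1+1>=2)=1 -> 11101
Step 2: G0=G2=1 G1=(1+1>=1)=1 G2=G2|G4=1|1=1 G3=NOT G3=NOT 0=1 G4=(0+1>=2)=0 -> 11110
Step 3: G0=G2=1 G1=(1+1>=1)=1 G2=G2|G4=1|0=1 G3=NOT G3=NOT 1=0 G4=(1+1>=2)=1 -> 11101
Cycle of length 2 starting at step 1 -> no fixed point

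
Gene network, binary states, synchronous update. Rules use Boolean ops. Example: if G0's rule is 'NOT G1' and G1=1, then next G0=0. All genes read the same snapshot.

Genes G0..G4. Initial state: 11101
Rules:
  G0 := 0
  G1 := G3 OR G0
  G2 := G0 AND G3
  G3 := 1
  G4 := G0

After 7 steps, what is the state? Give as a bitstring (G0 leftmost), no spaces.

Step 1: G0=0(const) G1=G3|G0=0|1=1 G2=G0&G3=1&0=0 G3=1(const) G4=G0=1 -> 01011
Step 2: G0=0(const) G1=G3|G0=1|0=1 G2=G0&G3=0&1=0 G3=1(const) G4=G0=0 -> 01010
Step 3: G0=0(const) G1=G3|G0=1|0=1 G2=G0&G3=0&1=0 G3=1(const) G4=G0=0 -> 01010
Step 4: G0=0(const) G1=G3|G0=1|0=1 G2=G0&G3=0&1=0 G3=1(const) G4=G0=0 -> 01010
Step 5: G0=0(const) G1=G3|G0=1|0=1 G2=G0&G3=0&1=0 G3=1(const) G4=G0=0 -> 01010
Step 6: G0=0(const) G1=G3|G0=1|0=1 G2=G0&G3=0&1=0 G3=1(const) G4=G0=0 -> 01010
Step 7: G0=0(const) G1=G3|G0=1|0=1 G2=G0&G3=0&1=0 G3=1(const) G4=G0=0 -> 01010

01010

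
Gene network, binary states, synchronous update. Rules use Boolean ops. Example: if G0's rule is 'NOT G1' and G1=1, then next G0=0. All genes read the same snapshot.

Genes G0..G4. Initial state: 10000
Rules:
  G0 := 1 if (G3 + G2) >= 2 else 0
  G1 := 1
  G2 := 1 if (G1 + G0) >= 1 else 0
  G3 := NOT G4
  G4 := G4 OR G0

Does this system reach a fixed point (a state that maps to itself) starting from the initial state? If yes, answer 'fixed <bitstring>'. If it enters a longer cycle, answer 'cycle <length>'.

Answer: fixed 01101

Derivation:
Step 0: 10000
Step 1: G0=(0+0>=2)=0 G1=1(const) G2=(0+1>=1)=1 G3=NOT G4=NOT 0=1 G4=G4|G0=0|1=1 -> 01111
Step 2: G0=(1+1>=2)=1 G1=1(const) G2=(1+0>=1)=1 G3=NOT G4=NOT 1=0 G4=G4|G0=1|0=1 -> 11101
Step 3: G0=(0+1>=2)=0 G1=1(const) G2=(1+1>=1)=1 G3=NOT G4=NOT 1=0 G4=G4|G0=1|1=1 -> 01101
Step 4: G0=(0+1>=2)=0 G1=1(const) G2=(1+0>=1)=1 G3=NOT G4=NOT 1=0 G4=G4|G0=1|0=1 -> 01101
Fixed point reached at step 3: 01101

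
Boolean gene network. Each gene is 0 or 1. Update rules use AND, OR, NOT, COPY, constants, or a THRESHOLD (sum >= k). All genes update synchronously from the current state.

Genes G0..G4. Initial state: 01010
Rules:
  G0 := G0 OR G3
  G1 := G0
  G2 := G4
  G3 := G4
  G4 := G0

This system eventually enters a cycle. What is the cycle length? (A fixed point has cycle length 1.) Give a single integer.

Step 0: 01010
Step 1: G0=G0|G3=0|1=1 G1=G0=0 G2=G4=0 G3=G4=0 G4=G0=0 -> 10000
Step 2: G0=G0|G3=1|0=1 G1=G0=1 G2=G4=0 G3=G4=0 G4=G0=1 -> 11001
Step 3: G0=G0|G3=1|0=1 G1=G0=1 G2=G4=1 G3=G4=1 G4=G0=1 -> 11111
Step 4: G0=G0|G3=1|1=1 G1=G0=1 G2=G4=1 G3=G4=1 G4=G0=1 -> 11111
State from step 4 equals state from step 3 -> cycle length 1

Answer: 1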